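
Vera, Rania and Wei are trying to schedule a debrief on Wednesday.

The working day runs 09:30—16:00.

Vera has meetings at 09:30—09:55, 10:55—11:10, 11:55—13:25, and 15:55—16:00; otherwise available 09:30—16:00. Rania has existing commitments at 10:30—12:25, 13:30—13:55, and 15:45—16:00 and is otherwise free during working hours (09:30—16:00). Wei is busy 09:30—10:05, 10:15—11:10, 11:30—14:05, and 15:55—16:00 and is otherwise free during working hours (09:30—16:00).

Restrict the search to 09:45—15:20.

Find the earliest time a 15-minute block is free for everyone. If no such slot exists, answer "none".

14:05

Vera free within 09:30–16:00: 09:55–10:55, 11:10–11:55, 13:25–15:55.
Rania free within 09:30–16:00: 09:30–10:30, 12:25–13:30, 13:55–15:45.
Wei free within 09:30–16:00: 10:05–10:15, 11:10–11:30, 14:05–15:55.
Vera ∩ Rania: 09:55–10:30, 13:25–13:30, 13:55–15:45.
Vera ∩ Rania ∩ Wei: 10:05–10:15, 14:05–15:45.
Restricted to 09:45–15:20: 10:05–10:15, 14:05–15:20.
Windows ≥ 15 min: 14:05–15:20.
Earliest such window starts at 14:05.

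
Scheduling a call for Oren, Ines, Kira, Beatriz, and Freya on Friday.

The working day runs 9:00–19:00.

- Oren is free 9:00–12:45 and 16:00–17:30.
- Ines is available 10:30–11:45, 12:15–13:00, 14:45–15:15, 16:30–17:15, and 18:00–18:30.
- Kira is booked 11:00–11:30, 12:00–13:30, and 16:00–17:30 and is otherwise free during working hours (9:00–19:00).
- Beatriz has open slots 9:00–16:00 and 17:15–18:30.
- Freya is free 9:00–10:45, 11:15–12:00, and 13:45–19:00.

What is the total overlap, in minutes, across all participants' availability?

Kira free within 09:00–19:00: 09:00–11:00, 11:30–12:00, 13:30–16:00, 17:30–19:00.
Oren ∩ Ines: 10:30–11:45, 12:15–12:45, 16:30–17:15.
Oren ∩ Ines ∩ Kira: 10:30–11:00, 11:30–11:45.
Oren ∩ Ines ∩ Kira ∩ Beatriz: 10:30–11:00, 11:30–11:45.
Oren ∩ Ines ∩ Kira ∩ Beatriz ∩ Freya: 10:30–10:45, 11:30–11:45.
Total common minutes: 15 + 15 = 30.

30 minutes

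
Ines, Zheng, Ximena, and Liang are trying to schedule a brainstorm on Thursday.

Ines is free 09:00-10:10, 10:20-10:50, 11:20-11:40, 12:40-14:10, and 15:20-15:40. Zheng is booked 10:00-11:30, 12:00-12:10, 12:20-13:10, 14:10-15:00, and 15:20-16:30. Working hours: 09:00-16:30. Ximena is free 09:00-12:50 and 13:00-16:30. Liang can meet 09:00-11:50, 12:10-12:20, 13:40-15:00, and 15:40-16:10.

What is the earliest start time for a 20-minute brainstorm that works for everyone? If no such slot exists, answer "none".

09:00

Zheng free within 09:00–16:30: 09:00–10:00, 11:30–12:00, 12:10–12:20, 13:10–14:10, 15:00–15:20.
Ines ∩ Zheng: 09:00–10:00, 11:30–11:40, 13:10–14:10.
Ines ∩ Zheng ∩ Ximena: 09:00–10:00, 11:30–11:40, 13:10–14:10.
Ines ∩ Zheng ∩ Ximena ∩ Liang: 09:00–10:00, 11:30–11:40, 13:40–14:10.
Windows ≥ 20 min: 09:00–10:00, 13:40–14:10.
Earliest such window starts at 09:00.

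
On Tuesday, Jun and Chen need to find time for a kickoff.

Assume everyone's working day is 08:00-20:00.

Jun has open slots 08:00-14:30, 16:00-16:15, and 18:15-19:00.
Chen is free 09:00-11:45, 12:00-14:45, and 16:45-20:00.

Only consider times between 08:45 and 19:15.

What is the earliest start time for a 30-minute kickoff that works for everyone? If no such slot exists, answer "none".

09:00

Jun ∩ Chen: 09:00–11:45, 12:00–14:30, 18:15–19:00.
Restricted to 08:45–19:15: 09:00–11:45, 12:00–14:30, 18:15–19:00.
Windows ≥ 30 min: 09:00–11:45, 12:00–14:30, 18:15–19:00.
Earliest such window starts at 09:00.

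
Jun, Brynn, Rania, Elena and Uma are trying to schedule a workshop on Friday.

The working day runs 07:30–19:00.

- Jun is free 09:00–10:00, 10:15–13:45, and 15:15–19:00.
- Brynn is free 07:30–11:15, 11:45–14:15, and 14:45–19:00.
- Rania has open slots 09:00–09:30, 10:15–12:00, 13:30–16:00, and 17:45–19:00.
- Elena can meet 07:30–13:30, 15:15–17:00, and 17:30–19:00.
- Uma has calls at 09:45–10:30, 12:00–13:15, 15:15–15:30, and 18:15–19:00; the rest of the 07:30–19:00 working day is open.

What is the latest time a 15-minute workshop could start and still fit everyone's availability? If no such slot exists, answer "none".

18:00

Uma free within 07:30–19:00: 07:30–09:45, 10:30–12:00, 13:15–15:15, 15:30–18:15.
Jun ∩ Brynn: 09:00–10:00, 10:15–11:15, 11:45–13:45, 15:15–19:00.
Jun ∩ Brynn ∩ Rania: 09:00–09:30, 10:15–11:15, 11:45–12:00, 13:30–13:45, 15:15–16:00, 17:45–19:00.
Jun ∩ Brynn ∩ Rania ∩ Elena: 09:00–09:30, 10:15–11:15, 11:45–12:00, 15:15–16:00, 17:45–19:00.
Jun ∩ Brynn ∩ Rania ∩ Elena ∩ Uma: 09:00–09:30, 10:30–11:15, 11:45–12:00, 15:30–16:00, 17:45–18:15.
Windows ≥ 15 min: 09:00–09:30, 10:30–11:15, 11:45–12:00, 15:30–16:00, 17:45–18:15.
Latest start in the last window 17:45–18:15 is 18:15 − 15 min = 18:00.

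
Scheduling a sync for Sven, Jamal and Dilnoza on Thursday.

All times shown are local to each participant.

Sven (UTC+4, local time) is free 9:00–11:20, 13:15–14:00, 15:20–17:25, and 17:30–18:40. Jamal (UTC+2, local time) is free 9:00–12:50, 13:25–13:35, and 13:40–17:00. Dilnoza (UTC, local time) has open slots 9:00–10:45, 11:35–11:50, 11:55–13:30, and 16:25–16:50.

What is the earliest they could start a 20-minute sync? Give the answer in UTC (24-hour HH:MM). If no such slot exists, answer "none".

09:15

Sven → UTC: 05:00–07:20, 09:15–10:00, 11:20–13:25, 13:30–14:40.
Jamal → UTC: 07:00–10:50, 11:25–11:35, 11:40–15:00.
Dilnoza → UTC: 09:00–10:45, 11:35–11:50, 11:55–13:30, 16:25–16:50.
Sven ∩ Jamal: 07:00–07:20, 09:15–10:00, 11:25–11:35, 11:40–13:25, 13:30–14:40.
Sven ∩ Jamal ∩ Dilnoza: 09:15–10:00, 11:40–11:50, 11:55–13:25.
Windows ≥ 20 min: 09:15–10:00, 11:55–13:25.
Earliest such window starts at 09:15.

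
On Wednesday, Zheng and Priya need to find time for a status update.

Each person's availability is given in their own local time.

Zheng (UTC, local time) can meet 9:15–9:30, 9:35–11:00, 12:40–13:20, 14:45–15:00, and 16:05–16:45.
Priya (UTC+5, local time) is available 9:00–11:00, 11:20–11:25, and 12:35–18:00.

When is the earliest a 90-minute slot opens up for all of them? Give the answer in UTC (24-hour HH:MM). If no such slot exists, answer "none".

Zheng → UTC: 09:15–09:30, 09:35–11:00, 12:40–13:20, 14:45–15:00, 16:05–16:45.
Priya → UTC: 04:00–06:00, 06:20–06:25, 07:35–13:00.
Zheng ∩ Priya: 09:15–09:30, 09:35–11:00, 12:40–13:00.
Windows ≥ 90 min: (none).

none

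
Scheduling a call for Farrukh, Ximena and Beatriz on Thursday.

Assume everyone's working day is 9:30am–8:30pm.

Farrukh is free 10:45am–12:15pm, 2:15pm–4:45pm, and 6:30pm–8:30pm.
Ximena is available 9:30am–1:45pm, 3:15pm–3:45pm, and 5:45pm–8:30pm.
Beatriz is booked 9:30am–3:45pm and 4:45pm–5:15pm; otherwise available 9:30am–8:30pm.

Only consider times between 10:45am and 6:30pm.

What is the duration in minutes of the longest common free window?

Beatriz free within 09:30–20:30: 15:45–16:45, 17:15–20:30.
Farrukh ∩ Ximena: 10:45–12:15, 15:15–15:45, 18:30–20:30.
Farrukh ∩ Ximena ∩ Beatriz: 18:30–20:30.
Restricted to 10:45–18:30: (none).
No common window.

0 minutes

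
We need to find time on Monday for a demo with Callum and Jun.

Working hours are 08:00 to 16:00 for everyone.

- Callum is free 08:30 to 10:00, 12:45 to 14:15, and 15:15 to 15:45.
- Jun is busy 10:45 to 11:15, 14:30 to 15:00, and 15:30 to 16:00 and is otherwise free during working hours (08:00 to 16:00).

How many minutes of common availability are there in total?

Jun free within 08:00–16:00: 08:00–10:45, 11:15–14:30, 15:00–15:30.
Callum ∩ Jun: 08:30–10:00, 12:45–14:15, 15:15–15:30.
Total common minutes: 90 + 90 + 15 = 195.

195 minutes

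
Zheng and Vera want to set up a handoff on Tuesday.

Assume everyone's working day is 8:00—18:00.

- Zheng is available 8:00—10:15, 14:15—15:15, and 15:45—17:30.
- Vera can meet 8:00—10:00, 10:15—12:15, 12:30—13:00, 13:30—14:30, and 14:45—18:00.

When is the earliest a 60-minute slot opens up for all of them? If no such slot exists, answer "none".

Zheng ∩ Vera: 08:00–10:00, 14:15–14:30, 14:45–15:15, 15:45–17:30.
Windows ≥ 60 min: 08:00–10:00, 15:45–17:30.
Earliest such window starts at 08:00.

08:00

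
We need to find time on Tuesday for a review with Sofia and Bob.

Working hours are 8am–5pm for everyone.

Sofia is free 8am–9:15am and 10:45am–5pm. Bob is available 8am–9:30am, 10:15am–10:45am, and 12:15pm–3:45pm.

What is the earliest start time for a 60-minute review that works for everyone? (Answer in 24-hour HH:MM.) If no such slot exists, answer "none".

08:00

Sofia ∩ Bob: 08:00–09:15, 12:15–15:45.
Windows ≥ 60 min: 08:00–09:15, 12:15–15:45.
Earliest such window starts at 08:00.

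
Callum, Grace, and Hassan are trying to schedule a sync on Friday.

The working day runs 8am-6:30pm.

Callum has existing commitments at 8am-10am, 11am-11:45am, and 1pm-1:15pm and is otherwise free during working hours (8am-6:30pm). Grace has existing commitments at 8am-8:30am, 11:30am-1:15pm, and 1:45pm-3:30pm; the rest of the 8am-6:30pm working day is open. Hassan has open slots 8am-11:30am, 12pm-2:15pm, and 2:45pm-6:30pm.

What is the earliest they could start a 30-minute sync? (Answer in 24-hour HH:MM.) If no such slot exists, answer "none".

Callum free within 08:00–18:30: 10:00–11:00, 11:45–13:00, 13:15–18:30.
Grace free within 08:00–18:30: 08:30–11:30, 13:15–13:45, 15:30–18:30.
Callum ∩ Grace: 10:00–11:00, 13:15–13:45, 15:30–18:30.
Callum ∩ Grace ∩ Hassan: 10:00–11:00, 13:15–13:45, 15:30–18:30.
Windows ≥ 30 min: 10:00–11:00, 13:15–13:45, 15:30–18:30.
Earliest such window starts at 10:00.

10:00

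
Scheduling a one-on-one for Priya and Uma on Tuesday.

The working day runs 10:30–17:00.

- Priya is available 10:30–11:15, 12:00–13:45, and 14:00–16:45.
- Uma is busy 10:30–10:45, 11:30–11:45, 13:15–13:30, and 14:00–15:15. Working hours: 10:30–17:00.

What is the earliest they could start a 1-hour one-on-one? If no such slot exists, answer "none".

Uma free within 10:30–17:00: 10:45–11:30, 11:45–13:15, 13:30–14:00, 15:15–17:00.
Priya ∩ Uma: 10:45–11:15, 12:00–13:15, 13:30–13:45, 15:15–16:45.
Windows ≥ 60 min: 12:00–13:15, 15:15–16:45.
Earliest such window starts at 12:00.

12:00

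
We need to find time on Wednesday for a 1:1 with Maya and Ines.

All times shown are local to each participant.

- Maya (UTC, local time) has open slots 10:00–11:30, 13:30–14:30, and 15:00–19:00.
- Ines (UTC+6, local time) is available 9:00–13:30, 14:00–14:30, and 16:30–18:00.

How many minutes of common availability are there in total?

60 minutes

Maya → UTC: 10:00–11:30, 13:30–14:30, 15:00–19:00.
Ines → UTC: 03:00–07:30, 08:00–08:30, 10:30–12:00.
Maya ∩ Ines: 10:30–11:30.
Total common minutes: 60.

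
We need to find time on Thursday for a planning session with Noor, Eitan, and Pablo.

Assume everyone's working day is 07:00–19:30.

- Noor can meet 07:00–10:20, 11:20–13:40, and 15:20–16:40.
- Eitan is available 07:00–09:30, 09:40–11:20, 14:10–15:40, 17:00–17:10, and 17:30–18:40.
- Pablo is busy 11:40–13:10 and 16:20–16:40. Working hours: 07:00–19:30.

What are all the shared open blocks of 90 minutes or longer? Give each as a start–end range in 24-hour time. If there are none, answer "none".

07:00–09:30

Pablo free within 07:00–19:30: 07:00–11:40, 13:10–16:20, 16:40–19:30.
Noor ∩ Eitan: 07:00–09:30, 09:40–10:20, 15:20–15:40.
Noor ∩ Eitan ∩ Pablo: 07:00–09:30, 09:40–10:20, 15:20–15:40.
Windows ≥ 90 min: 07:00–09:30.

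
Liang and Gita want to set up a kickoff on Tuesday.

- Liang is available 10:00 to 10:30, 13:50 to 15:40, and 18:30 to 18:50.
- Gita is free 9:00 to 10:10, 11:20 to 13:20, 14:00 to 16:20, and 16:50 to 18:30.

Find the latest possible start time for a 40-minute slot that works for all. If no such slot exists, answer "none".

15:00

Liang ∩ Gita: 10:00–10:10, 14:00–15:40.
Windows ≥ 40 min: 14:00–15:40.
Latest start in the last window 14:00–15:40 is 15:40 − 40 min = 15:00.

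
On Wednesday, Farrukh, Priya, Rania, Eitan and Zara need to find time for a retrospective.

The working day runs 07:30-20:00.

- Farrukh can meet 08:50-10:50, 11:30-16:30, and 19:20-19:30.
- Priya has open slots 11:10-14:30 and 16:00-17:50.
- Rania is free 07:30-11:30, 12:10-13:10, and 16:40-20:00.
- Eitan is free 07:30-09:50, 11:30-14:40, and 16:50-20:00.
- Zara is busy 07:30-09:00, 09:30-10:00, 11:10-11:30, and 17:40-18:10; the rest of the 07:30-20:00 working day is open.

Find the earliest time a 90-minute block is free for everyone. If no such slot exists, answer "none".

none

Zara free within 07:30–20:00: 09:00–09:30, 10:00–11:10, 11:30–17:40, 18:10–20:00.
Farrukh ∩ Priya: 11:30–14:30, 16:00–16:30.
Farrukh ∩ Priya ∩ Rania: 12:10–13:10.
Farrukh ∩ Priya ∩ Rania ∩ Eitan: 12:10–13:10.
Farrukh ∩ Priya ∩ Rania ∩ Eitan ∩ Zara: 12:10–13:10.
Windows ≥ 90 min: (none).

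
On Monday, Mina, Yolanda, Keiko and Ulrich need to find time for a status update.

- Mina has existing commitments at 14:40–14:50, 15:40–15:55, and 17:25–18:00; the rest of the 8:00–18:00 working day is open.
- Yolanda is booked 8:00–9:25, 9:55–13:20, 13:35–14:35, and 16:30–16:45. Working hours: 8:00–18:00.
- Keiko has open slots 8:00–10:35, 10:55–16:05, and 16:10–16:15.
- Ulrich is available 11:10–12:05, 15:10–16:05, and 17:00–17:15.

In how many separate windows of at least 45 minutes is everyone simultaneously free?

Mina free within 08:00–18:00: 08:00–14:40, 14:50–15:40, 15:55–17:25.
Yolanda free within 08:00–18:00: 09:25–09:55, 13:20–13:35, 14:35–16:30, 16:45–18:00.
Mina ∩ Yolanda: 09:25–09:55, 13:20–13:35, 14:35–14:40, 14:50–15:40, 15:55–16:30, 16:45–17:25.
Mina ∩ Yolanda ∩ Keiko: 09:25–09:55, 13:20–13:35, 14:35–14:40, 14:50–15:40, 15:55–16:05, 16:10–16:15.
Mina ∩ Yolanda ∩ Keiko ∩ Ulrich: 15:10–15:40, 15:55–16:05.
Windows ≥ 45 min: (none).
That's 0 windows.

0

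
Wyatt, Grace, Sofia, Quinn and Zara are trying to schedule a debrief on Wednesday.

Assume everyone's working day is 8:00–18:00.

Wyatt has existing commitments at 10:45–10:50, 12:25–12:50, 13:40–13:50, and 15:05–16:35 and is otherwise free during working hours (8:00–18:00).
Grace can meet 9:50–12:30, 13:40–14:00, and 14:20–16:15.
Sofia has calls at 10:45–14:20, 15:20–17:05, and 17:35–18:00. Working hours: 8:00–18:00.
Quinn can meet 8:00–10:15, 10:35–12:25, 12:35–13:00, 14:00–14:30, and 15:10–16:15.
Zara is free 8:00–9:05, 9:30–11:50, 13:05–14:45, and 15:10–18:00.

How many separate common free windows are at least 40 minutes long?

0

Wyatt free within 08:00–18:00: 08:00–10:45, 10:50–12:25, 12:50–13:40, 13:50–15:05, 16:35–18:00.
Sofia free within 08:00–18:00: 08:00–10:45, 14:20–15:20, 17:05–17:35.
Wyatt ∩ Grace: 09:50–10:45, 10:50–12:25, 13:50–14:00, 14:20–15:05.
Wyatt ∩ Grace ∩ Sofia: 09:50–10:45, 14:20–15:05.
Wyatt ∩ Grace ∩ Sofia ∩ Quinn: 09:50–10:15, 10:35–10:45, 14:20–14:30.
Wyatt ∩ Grace ∩ Sofia ∩ Quinn ∩ Zara: 09:50–10:15, 10:35–10:45, 14:20–14:30.
Windows ≥ 40 min: (none).
That's 0 windows.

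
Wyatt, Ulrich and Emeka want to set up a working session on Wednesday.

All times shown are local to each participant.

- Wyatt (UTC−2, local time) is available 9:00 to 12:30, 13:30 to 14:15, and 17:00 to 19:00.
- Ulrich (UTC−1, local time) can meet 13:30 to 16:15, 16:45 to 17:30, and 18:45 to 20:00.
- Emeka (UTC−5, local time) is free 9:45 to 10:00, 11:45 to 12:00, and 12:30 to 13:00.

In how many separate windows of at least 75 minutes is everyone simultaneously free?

Wyatt → UTC: 11:00–14:30, 15:30–16:15, 19:00–21:00.
Ulrich → UTC: 14:30–17:15, 17:45–18:30, 19:45–21:00.
Emeka → UTC: 14:45–15:00, 16:45–17:00, 17:30–18:00.
Wyatt ∩ Ulrich: 15:30–16:15, 19:45–21:00.
Wyatt ∩ Ulrich ∩ Emeka: (none).
Windows ≥ 75 min: (none).
That's 0 windows.

0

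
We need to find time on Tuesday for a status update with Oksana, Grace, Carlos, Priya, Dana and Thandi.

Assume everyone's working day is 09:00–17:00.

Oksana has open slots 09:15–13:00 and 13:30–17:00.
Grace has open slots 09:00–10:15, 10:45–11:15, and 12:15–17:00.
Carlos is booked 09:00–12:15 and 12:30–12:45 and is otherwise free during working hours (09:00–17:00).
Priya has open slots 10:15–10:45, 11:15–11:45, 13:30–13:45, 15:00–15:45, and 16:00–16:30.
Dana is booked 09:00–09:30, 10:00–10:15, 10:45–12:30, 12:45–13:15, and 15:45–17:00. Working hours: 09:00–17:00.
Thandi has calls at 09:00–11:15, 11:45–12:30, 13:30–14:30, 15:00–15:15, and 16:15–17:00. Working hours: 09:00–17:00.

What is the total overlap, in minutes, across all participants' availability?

30 minutes

Carlos free within 09:00–17:00: 12:15–12:30, 12:45–17:00.
Dana free within 09:00–17:00: 09:30–10:00, 10:15–10:45, 12:30–12:45, 13:15–15:45.
Thandi free within 09:00–17:00: 11:15–11:45, 12:30–13:30, 14:30–15:00, 15:15–16:15.
Oksana ∩ Grace: 09:15–10:15, 10:45–11:15, 12:15–13:00, 13:30–17:00.
Oksana ∩ Grace ∩ Carlos: 12:15–12:30, 12:45–13:00, 13:30–17:00.
Oksana ∩ Grace ∩ Carlos ∩ Priya: 13:30–13:45, 15:00–15:45, 16:00–16:30.
Oksana ∩ Grace ∩ Carlos ∩ Priya ∩ Dana: 13:30–13:45, 15:00–15:45.
Oksana ∩ Grace ∩ Carlos ∩ Priya ∩ Dana ∩ Thandi: 15:15–15:45.
Total common minutes: 30.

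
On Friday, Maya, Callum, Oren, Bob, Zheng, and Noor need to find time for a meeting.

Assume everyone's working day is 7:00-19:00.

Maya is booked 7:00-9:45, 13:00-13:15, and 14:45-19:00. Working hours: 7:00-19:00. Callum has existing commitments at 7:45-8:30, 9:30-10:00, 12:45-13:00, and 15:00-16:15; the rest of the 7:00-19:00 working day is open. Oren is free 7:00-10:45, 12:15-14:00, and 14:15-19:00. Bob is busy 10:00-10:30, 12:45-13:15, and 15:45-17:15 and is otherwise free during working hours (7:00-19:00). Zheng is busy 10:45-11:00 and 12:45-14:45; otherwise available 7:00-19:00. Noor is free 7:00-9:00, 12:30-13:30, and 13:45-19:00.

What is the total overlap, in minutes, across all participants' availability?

Maya free within 07:00–19:00: 09:45–13:00, 13:15–14:45.
Callum free within 07:00–19:00: 07:00–07:45, 08:30–09:30, 10:00–12:45, 13:00–15:00, 16:15–19:00.
Bob free within 07:00–19:00: 07:00–10:00, 10:30–12:45, 13:15–15:45, 17:15–19:00.
Zheng free within 07:00–19:00: 07:00–10:45, 11:00–12:45, 14:45–19:00.
Maya ∩ Callum: 10:00–12:45, 13:15–14:45.
Maya ∩ Callum ∩ Oren: 10:00–10:45, 12:15–12:45, 13:15–14:00, 14:15–14:45.
Maya ∩ Callum ∩ Oren ∩ Bob: 10:30–10:45, 12:15–12:45, 13:15–14:00, 14:15–14:45.
Maya ∩ Callum ∩ Oren ∩ Bob ∩ Zheng: 10:30–10:45, 12:15–12:45.
Maya ∩ Callum ∩ Oren ∩ Bob ∩ Zheng ∩ Noor: 12:30–12:45.
Total common minutes: 15.

15 minutes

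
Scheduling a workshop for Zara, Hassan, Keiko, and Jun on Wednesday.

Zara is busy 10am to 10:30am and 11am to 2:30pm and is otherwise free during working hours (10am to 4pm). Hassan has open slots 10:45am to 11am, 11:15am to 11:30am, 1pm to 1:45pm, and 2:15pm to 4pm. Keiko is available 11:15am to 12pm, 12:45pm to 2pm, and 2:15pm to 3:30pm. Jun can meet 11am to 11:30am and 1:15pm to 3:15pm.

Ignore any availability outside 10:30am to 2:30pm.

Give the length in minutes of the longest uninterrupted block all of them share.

0 minutes

Zara free within 10:00–16:00: 10:30–11:00, 14:30–16:00.
Zara ∩ Hassan: 10:45–11:00, 14:30–16:00.
Zara ∩ Hassan ∩ Keiko: 14:30–15:30.
Zara ∩ Hassan ∩ Keiko ∩ Jun: 14:30–15:15.
Restricted to 10:30–14:30: (none).
No common window.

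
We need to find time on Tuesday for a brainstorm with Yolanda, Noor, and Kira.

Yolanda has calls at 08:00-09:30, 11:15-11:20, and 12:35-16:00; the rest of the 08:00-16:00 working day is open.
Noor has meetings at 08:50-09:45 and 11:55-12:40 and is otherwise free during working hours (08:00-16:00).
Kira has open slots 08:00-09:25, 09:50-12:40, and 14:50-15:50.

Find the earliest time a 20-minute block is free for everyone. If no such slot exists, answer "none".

09:50

Yolanda free within 08:00–16:00: 09:30–11:15, 11:20–12:35.
Noor free within 08:00–16:00: 08:00–08:50, 09:45–11:55, 12:40–16:00.
Yolanda ∩ Noor: 09:45–11:15, 11:20–11:55.
Yolanda ∩ Noor ∩ Kira: 09:50–11:15, 11:20–11:55.
Windows ≥ 20 min: 09:50–11:15, 11:20–11:55.
Earliest such window starts at 09:50.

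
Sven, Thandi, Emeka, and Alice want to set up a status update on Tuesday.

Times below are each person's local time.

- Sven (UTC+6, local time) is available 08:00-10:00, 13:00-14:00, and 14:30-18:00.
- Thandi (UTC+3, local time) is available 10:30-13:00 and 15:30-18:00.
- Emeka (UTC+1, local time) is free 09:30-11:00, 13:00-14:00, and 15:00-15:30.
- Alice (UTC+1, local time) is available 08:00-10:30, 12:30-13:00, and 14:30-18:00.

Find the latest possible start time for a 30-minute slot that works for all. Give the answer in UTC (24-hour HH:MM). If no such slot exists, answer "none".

09:00

Sven → UTC: 02:00–04:00, 07:00–08:00, 08:30–12:00.
Thandi → UTC: 07:30–10:00, 12:30–15:00.
Emeka → UTC: 08:30–10:00, 12:00–13:00, 14:00–14:30.
Alice → UTC: 07:00–09:30, 11:30–12:00, 13:30–17:00.
Sven ∩ Thandi: 07:30–08:00, 08:30–10:00.
Sven ∩ Thandi ∩ Emeka: 08:30–10:00.
Sven ∩ Thandi ∩ Emeka ∩ Alice: 08:30–09:30.
Windows ≥ 30 min: 08:30–09:30.
Latest start in the last window 08:30–09:30 is 09:30 − 30 min = 09:00.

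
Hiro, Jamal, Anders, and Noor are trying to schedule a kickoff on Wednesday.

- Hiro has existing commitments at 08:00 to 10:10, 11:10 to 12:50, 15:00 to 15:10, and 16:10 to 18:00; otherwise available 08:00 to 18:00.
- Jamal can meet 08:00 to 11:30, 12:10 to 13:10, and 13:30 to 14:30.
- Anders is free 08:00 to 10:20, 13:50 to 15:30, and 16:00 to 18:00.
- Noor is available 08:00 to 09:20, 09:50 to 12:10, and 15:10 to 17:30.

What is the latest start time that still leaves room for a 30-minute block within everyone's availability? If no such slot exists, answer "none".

none

Hiro free within 08:00–18:00: 10:10–11:10, 12:50–15:00, 15:10–16:10.
Hiro ∩ Jamal: 10:10–11:10, 12:50–13:10, 13:30–14:30.
Hiro ∩ Jamal ∩ Anders: 10:10–10:20, 13:50–14:30.
Hiro ∩ Jamal ∩ Anders ∩ Noor: 10:10–10:20.
Windows ≥ 30 min: (none).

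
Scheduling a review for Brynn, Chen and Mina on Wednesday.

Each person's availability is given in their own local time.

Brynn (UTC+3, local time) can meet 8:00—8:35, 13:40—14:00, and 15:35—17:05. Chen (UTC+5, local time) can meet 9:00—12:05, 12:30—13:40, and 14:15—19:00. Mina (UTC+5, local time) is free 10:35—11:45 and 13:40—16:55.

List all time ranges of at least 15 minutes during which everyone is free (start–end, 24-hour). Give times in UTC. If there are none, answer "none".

Brynn → UTC: 05:00–05:35, 10:40–11:00, 12:35–14:05.
Chen → UTC: 04:00–07:05, 07:30–08:40, 09:15–14:00.
Mina → UTC: 05:35–06:45, 08:40–11:55.
Brynn ∩ Chen: 05:00–05:35, 10:40–11:00, 12:35–14:00.
Brynn ∩ Chen ∩ Mina: 10:40–11:00.
Windows ≥ 15 min: 10:40–11:00.

10:40–11:00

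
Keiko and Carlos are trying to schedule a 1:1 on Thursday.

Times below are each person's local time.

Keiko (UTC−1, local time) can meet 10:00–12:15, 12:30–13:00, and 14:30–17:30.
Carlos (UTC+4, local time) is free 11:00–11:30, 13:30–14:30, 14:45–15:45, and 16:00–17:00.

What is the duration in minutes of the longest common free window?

Keiko → UTC: 11:00–13:15, 13:30–14:00, 15:30–18:30.
Carlos → UTC: 07:00–07:30, 09:30–10:30, 10:45–11:45, 12:00–13:00.
Keiko ∩ Carlos: 11:00–11:45, 12:00–13:00.
Common window lengths: 45, 60 min; longest is 60.

60 minutes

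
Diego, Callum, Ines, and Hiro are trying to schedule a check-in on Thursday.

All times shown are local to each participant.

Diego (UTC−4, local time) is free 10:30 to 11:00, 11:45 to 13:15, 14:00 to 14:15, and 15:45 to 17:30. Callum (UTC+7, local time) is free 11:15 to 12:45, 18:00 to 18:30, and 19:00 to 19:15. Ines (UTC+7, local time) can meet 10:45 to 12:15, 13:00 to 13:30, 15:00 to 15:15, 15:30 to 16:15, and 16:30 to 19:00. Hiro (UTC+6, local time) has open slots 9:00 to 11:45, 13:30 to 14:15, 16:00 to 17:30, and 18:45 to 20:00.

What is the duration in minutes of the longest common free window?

Diego → UTC: 14:30–15:00, 15:45–17:15, 18:00–18:15, 19:45–21:30.
Callum → UTC: 04:15–05:45, 11:00–11:30, 12:00–12:15.
Ines → UTC: 03:45–05:15, 06:00–06:30, 08:00–08:15, 08:30–09:15, 09:30–12:00.
Hiro → UTC: 03:00–05:45, 07:30–08:15, 10:00–11:30, 12:45–14:00.
Diego ∩ Callum: (none).
Diego ∩ Callum ∩ Ines: (none).
Diego ∩ Callum ∩ Ines ∩ Hiro: (none).
No common window.

0 minutes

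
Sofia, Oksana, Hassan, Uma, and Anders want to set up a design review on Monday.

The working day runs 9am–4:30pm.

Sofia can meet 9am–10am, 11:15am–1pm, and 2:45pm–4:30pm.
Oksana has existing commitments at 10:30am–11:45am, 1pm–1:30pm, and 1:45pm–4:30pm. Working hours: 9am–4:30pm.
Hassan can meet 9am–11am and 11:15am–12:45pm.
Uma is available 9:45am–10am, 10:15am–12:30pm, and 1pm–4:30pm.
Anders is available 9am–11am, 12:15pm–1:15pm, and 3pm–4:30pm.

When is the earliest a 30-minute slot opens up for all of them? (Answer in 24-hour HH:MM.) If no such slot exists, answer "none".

Oksana free within 09:00–16:30: 09:00–10:30, 11:45–13:00, 13:30–13:45.
Sofia ∩ Oksana: 09:00–10:00, 11:45–13:00.
Sofia ∩ Oksana ∩ Hassan: 09:00–10:00, 11:45–12:45.
Sofia ∩ Oksana ∩ Hassan ∩ Uma: 09:45–10:00, 11:45–12:30.
Sofia ∩ Oksana ∩ Hassan ∩ Uma ∩ Anders: 09:45–10:00, 12:15–12:30.
Windows ≥ 30 min: (none).

none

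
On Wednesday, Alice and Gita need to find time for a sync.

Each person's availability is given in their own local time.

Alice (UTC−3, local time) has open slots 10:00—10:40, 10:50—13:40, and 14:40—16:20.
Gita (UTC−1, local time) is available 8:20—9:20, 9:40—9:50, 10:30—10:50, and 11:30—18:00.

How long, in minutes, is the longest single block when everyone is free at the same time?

Alice → UTC: 13:00–13:40, 13:50–16:40, 17:40–19:20.
Gita → UTC: 09:20–10:20, 10:40–10:50, 11:30–11:50, 12:30–19:00.
Alice ∩ Gita: 13:00–13:40, 13:50–16:40, 17:40–19:00.
Common window lengths: 40, 170, 80 min; longest is 170.

170 minutes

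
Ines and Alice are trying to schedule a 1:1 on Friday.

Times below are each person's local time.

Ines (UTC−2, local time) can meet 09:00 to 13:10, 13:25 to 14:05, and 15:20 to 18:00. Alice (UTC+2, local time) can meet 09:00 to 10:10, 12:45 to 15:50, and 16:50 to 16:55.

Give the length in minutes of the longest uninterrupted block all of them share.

170 minutes

Ines → UTC: 11:00–15:10, 15:25–16:05, 17:20–20:00.
Alice → UTC: 07:00–08:10, 10:45–13:50, 14:50–14:55.
Ines ∩ Alice: 11:00–13:50, 14:50–14:55.
Common window lengths: 170, 5 min; longest is 170.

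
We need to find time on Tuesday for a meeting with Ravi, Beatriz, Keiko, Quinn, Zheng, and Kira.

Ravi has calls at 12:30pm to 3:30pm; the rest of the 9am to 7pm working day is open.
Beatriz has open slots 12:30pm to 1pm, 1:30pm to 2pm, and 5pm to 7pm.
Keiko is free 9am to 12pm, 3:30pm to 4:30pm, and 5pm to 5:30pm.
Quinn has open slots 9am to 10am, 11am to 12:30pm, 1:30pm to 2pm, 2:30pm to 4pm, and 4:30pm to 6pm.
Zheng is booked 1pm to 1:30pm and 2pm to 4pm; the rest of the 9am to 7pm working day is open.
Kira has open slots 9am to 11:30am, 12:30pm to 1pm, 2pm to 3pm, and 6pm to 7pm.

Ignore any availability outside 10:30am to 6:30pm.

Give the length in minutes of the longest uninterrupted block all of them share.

Ravi free within 09:00–19:00: 09:00–12:30, 15:30–19:00.
Zheng free within 09:00–19:00: 09:00–13:00, 13:30–14:00, 16:00–19:00.
Ravi ∩ Beatriz: 17:00–19:00.
Ravi ∩ Beatriz ∩ Keiko: 17:00–17:30.
Ravi ∩ Beatriz ∩ Keiko ∩ Quinn: 17:00–17:30.
Ravi ∩ Beatriz ∩ Keiko ∩ Quinn ∩ Zheng: 17:00–17:30.
Ravi ∩ Beatriz ∩ Keiko ∩ Quinn ∩ Zheng ∩ Kira: (none).
Restricted to 10:30–18:30: (none).
No common window.

0 minutes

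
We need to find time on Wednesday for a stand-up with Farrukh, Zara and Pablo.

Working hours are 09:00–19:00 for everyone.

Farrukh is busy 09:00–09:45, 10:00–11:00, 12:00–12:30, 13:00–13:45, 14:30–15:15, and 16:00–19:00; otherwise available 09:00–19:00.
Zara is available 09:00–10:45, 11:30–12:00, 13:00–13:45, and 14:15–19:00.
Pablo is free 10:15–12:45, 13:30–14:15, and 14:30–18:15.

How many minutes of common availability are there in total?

Farrukh free within 09:00–19:00: 09:45–10:00, 11:00–12:00, 12:30–13:00, 13:45–14:30, 15:15–16:00.
Farrukh ∩ Zara: 09:45–10:00, 11:30–12:00, 14:15–14:30, 15:15–16:00.
Farrukh ∩ Zara ∩ Pablo: 11:30–12:00, 15:15–16:00.
Total common minutes: 30 + 45 = 75.

75 minutes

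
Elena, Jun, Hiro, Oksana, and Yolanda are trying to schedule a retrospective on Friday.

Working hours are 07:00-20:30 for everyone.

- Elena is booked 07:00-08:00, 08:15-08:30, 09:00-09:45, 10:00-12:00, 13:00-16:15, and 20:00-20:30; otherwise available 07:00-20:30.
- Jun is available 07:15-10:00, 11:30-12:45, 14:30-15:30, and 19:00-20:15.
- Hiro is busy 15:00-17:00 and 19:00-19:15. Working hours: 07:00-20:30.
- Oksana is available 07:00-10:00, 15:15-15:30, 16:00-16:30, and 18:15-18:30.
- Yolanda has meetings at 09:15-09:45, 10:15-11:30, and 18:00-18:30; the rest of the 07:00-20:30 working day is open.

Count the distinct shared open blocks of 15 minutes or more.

Elena free within 07:00–20:30: 08:00–08:15, 08:30–09:00, 09:45–10:00, 12:00–13:00, 16:15–20:00.
Hiro free within 07:00–20:30: 07:00–15:00, 17:00–19:00, 19:15–20:30.
Yolanda free within 07:00–20:30: 07:00–09:15, 09:45–10:15, 11:30–18:00, 18:30–20:30.
Elena ∩ Jun: 08:00–08:15, 08:30–09:00, 09:45–10:00, 12:00–12:45, 19:00–20:00.
Elena ∩ Jun ∩ Hiro: 08:00–08:15, 08:30–09:00, 09:45–10:00, 12:00–12:45, 19:15–20:00.
Elena ∩ Jun ∩ Hiro ∩ Oksana: 08:00–08:15, 08:30–09:00, 09:45–10:00.
Elena ∩ Jun ∩ Hiro ∩ Oksana ∩ Yolanda: 08:00–08:15, 08:30–09:00, 09:45–10:00.
Windows ≥ 15 min: 08:00–08:15, 08:30–09:00, 09:45–10:00.
That's 3 windows.

3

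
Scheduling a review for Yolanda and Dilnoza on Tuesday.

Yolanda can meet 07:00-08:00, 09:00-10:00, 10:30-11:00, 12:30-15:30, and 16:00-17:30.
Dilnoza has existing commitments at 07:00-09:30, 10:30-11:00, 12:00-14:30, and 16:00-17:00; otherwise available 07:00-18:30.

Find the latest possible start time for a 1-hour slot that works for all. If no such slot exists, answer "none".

Dilnoza free within 07:00–18:30: 09:30–10:30, 11:00–12:00, 14:30–16:00, 17:00–18:30.
Yolanda ∩ Dilnoza: 09:30–10:00, 14:30–15:30, 17:00–17:30.
Windows ≥ 60 min: 14:30–15:30.
Latest start in the last window 14:30–15:30 is 15:30 − 60 min = 14:30.

14:30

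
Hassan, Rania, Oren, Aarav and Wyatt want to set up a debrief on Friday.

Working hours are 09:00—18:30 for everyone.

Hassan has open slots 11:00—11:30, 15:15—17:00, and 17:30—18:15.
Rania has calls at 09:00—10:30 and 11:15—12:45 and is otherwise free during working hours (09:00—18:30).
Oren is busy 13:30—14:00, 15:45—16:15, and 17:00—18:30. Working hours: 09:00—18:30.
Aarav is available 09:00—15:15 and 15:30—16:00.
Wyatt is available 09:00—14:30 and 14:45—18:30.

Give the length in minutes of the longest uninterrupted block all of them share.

15 minutes

Rania free within 09:00–18:30: 10:30–11:15, 12:45–18:30.
Oren free within 09:00–18:30: 09:00–13:30, 14:00–15:45, 16:15–17:00.
Hassan ∩ Rania: 11:00–11:15, 15:15–17:00, 17:30–18:15.
Hassan ∩ Rania ∩ Oren: 11:00–11:15, 15:15–15:45, 16:15–17:00.
Hassan ∩ Rania ∩ Oren ∩ Aarav: 11:00–11:15, 15:30–15:45.
Hassan ∩ Rania ∩ Oren ∩ Aarav ∩ Wyatt: 11:00–11:15, 15:30–15:45.
Common window lengths: 15, 15 min; longest is 15.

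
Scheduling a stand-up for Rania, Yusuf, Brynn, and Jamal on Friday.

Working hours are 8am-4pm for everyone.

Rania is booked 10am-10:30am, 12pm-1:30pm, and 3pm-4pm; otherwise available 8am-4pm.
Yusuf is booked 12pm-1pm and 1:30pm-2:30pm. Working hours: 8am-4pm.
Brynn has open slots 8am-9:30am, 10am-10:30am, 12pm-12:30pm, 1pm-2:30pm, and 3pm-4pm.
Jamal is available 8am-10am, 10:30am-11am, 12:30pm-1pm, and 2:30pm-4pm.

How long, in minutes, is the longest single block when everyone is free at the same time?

90 minutes

Rania free within 08:00–16:00: 08:00–10:00, 10:30–12:00, 13:30–15:00.
Yusuf free within 08:00–16:00: 08:00–12:00, 13:00–13:30, 14:30–16:00.
Rania ∩ Yusuf: 08:00–10:00, 10:30–12:00, 14:30–15:00.
Rania ∩ Yusuf ∩ Brynn: 08:00–09:30.
Rania ∩ Yusuf ∩ Brynn ∩ Jamal: 08:00–09:30.
Single common window of 90 minutes.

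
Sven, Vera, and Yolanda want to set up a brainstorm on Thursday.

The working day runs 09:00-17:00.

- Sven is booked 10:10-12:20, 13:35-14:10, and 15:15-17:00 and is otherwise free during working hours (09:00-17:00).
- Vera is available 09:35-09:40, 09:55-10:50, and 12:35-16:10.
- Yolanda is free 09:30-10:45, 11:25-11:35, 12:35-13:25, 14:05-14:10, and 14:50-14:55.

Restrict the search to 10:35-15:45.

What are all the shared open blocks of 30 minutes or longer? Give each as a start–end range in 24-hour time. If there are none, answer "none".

12:35–13:25

Sven free within 09:00–17:00: 09:00–10:10, 12:20–13:35, 14:10–15:15.
Sven ∩ Vera: 09:35–09:40, 09:55–10:10, 12:35–13:35, 14:10–15:15.
Sven ∩ Vera ∩ Yolanda: 09:35–09:40, 09:55–10:10, 12:35–13:25, 14:50–14:55.
Restricted to 10:35–15:45: 12:35–13:25, 14:50–14:55.
Windows ≥ 30 min: 12:35–13:25.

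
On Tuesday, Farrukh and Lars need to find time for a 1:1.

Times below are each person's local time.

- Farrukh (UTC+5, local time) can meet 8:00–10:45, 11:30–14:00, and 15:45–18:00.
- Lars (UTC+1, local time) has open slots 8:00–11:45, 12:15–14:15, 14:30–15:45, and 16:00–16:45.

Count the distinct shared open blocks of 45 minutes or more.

2

Farrukh → UTC: 03:00–05:45, 06:30–09:00, 10:45–13:00.
Lars → UTC: 07:00–10:45, 11:15–13:15, 13:30–14:45, 15:00–15:45.
Farrukh ∩ Lars: 07:00–09:00, 11:15–13:00.
Windows ≥ 45 min: 07:00–09:00, 11:15–13:00.
That's 2 windows.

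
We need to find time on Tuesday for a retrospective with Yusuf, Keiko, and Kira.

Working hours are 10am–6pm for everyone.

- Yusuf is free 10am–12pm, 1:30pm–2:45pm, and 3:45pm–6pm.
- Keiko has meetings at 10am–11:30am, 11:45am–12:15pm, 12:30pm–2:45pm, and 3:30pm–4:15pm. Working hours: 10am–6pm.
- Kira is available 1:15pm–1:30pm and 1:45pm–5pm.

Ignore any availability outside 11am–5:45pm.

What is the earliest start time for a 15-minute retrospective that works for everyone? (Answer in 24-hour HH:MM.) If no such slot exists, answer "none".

16:15

Keiko free within 10:00–18:00: 11:30–11:45, 12:15–12:30, 14:45–15:30, 16:15–18:00.
Yusuf ∩ Keiko: 11:30–11:45, 16:15–18:00.
Yusuf ∩ Keiko ∩ Kira: 16:15–17:00.
Restricted to 11:00–17:45: 16:15–17:00.
Windows ≥ 15 min: 16:15–17:00.
Earliest such window starts at 16:15.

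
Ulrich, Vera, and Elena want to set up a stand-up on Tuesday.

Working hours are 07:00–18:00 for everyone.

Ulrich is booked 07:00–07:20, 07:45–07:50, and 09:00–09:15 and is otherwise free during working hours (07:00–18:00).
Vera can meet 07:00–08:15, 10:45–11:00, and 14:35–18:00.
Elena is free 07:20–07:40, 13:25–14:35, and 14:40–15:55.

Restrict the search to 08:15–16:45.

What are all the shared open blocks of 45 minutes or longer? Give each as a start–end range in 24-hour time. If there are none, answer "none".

Ulrich free within 07:00–18:00: 07:20–07:45, 07:50–09:00, 09:15–18:00.
Ulrich ∩ Vera: 07:20–07:45, 07:50–08:15, 10:45–11:00, 14:35–18:00.
Ulrich ∩ Vera ∩ Elena: 07:20–07:40, 14:40–15:55.
Restricted to 08:15–16:45: 14:40–15:55.
Windows ≥ 45 min: 14:40–15:55.

14:40–15:55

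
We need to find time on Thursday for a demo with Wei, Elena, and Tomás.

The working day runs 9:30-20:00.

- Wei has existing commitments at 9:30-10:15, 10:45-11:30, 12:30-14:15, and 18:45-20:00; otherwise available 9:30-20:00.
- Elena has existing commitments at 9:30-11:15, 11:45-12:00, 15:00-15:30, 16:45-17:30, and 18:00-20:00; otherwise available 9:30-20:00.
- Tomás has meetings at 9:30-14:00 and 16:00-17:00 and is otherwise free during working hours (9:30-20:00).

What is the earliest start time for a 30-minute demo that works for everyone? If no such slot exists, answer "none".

14:15

Wei free within 09:30–20:00: 10:15–10:45, 11:30–12:30, 14:15–18:45.
Elena free within 09:30–20:00: 11:15–11:45, 12:00–15:00, 15:30–16:45, 17:30–18:00.
Tomás free within 09:30–20:00: 14:00–16:00, 17:00–20:00.
Wei ∩ Elena: 11:30–11:45, 12:00–12:30, 14:15–15:00, 15:30–16:45, 17:30–18:00.
Wei ∩ Elena ∩ Tomás: 14:15–15:00, 15:30–16:00, 17:30–18:00.
Windows ≥ 30 min: 14:15–15:00, 15:30–16:00, 17:30–18:00.
Earliest such window starts at 14:15.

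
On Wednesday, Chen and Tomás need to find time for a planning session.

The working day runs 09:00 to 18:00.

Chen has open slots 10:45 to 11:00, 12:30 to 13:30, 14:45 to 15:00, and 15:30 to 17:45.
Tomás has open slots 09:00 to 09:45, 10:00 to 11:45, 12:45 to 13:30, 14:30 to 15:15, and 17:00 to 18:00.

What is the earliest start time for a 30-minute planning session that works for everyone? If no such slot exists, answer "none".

12:45

Chen ∩ Tomás: 10:45–11:00, 12:45–13:30, 14:45–15:00, 17:00–17:45.
Windows ≥ 30 min: 12:45–13:30, 17:00–17:45.
Earliest such window starts at 12:45.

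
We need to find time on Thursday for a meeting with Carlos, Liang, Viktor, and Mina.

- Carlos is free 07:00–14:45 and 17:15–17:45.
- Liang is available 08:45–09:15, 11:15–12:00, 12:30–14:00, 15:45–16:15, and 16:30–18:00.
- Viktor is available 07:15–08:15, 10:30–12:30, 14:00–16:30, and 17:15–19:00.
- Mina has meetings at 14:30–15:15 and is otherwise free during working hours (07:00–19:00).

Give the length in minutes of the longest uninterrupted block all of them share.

45 minutes

Mina free within 07:00–19:00: 07:00–14:30, 15:15–19:00.
Carlos ∩ Liang: 08:45–09:15, 11:15–12:00, 12:30–14:00, 17:15–17:45.
Carlos ∩ Liang ∩ Viktor: 11:15–12:00, 17:15–17:45.
Carlos ∩ Liang ∩ Viktor ∩ Mina: 11:15–12:00, 17:15–17:45.
Common window lengths: 45, 30 min; longest is 45.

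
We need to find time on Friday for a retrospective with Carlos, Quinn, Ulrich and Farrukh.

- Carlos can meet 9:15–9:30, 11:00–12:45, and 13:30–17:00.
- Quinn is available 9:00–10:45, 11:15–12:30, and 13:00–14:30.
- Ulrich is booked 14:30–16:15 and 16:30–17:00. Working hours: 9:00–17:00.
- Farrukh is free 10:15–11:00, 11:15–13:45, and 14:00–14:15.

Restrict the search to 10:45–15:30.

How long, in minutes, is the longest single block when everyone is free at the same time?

Ulrich free within 09:00–17:00: 09:00–14:30, 16:15–16:30.
Carlos ∩ Quinn: 09:15–09:30, 11:15–12:30, 13:30–14:30.
Carlos ∩ Quinn ∩ Ulrich: 09:15–09:30, 11:15–12:30, 13:30–14:30.
Carlos ∩ Quinn ∩ Ulrich ∩ Farrukh: 11:15–12:30, 13:30–13:45, 14:00–14:15.
Restricted to 10:45–15:30: 11:15–12:30, 13:30–13:45, 14:00–14:15.
Common window lengths: 75, 15, 15 min; longest is 75.

75 minutes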